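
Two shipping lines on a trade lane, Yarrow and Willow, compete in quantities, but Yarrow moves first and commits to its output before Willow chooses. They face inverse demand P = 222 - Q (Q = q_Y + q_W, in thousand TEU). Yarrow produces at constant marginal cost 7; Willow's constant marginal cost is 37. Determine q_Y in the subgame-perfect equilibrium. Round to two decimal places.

122.50

The follower Willow best-responds to any q_Y: π_W = (222 - Q)q_W - 37q_W.
Follower FOC: 185 - q_Y - 2q_W = 0, so q_W(q_Y) = (185 - q_Y)/2.
Yarrow substitutes q_W(q_Y) into its own profit: π_Y = q_Y(222 - q_Y - (185 - q_Y)/2) - 7q_Y = (259/2 - (1/2)q_Y)q_Y - 7q_Y.
Maximising: ∂π_Y/∂q_Y = 245/2 - q_Y = 0, giving q_Y = 245/2.
Then q_W = (185 - 245/2)/2 = 125/4.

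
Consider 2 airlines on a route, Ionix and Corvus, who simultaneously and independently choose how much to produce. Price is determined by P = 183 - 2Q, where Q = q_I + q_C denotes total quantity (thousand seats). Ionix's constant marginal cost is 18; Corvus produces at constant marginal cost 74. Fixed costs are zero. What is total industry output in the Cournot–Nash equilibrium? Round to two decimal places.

45.67

Ionix's profit: π_I = (183 - 2Q)q_I - (18q_I). Setting ∂π_I/∂q_I = 0: 165 - 4q_I - 2(q_C) = 0.
Corvus's first-order condition: 109 - 4q_C - 2(q_I) = 0.
Best responses: q_I = (165 - 2q_C)/4, q_C = (109 - 2q_I)/4.
Solving the pair: q_I = 221/6, q_C = 53/6.
Total output Q = 221/6 + 53/6 = 137/3.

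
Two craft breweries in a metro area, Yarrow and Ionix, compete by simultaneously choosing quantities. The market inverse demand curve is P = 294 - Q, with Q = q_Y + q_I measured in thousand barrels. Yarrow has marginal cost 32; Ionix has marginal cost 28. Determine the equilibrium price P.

Yarrow's profit: π_Y = (294 - Q)q_Y - (32q_Y). Setting ∂π_Y/∂q_Y = 0: 262 - 2q_Y - (q_I) = 0.
Ionix's profit: π_I = (294 - Q)q_I - (28q_I). Setting ∂π_I/∂q_I = 0: 266 - 2q_I - (q_Y) = 0.
Rearranging gives the reaction functions q_Y = (262 - q_I)/2 and q_I = (266 - q_Y)/2.
Solving the pair: q_Y = 86, q_I = 90.
Total output Q = 176, so price P = 294 - 176 = 118.

118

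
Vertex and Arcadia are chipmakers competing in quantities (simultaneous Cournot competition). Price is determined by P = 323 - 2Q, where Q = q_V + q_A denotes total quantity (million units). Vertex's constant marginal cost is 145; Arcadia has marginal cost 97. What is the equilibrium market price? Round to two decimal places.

188.33

Vertex's profit: π_V = (323 - 2Q)q_V - (145q_V). Setting ∂π_V/∂q_V = 0: 178 - 4q_V - 2(q_A) = 0.
Arcadia's first-order condition: 226 - 4q_A - 2(q_V) = 0.
So q_V = (178 - 2q_A)/4 and q_A = (226 - 2q_V)/4.
Solving the pair: q_V = 65/3, q_A = 137/3.
Total output Q = 202/3, so price P = 323 - 2·(202/3) = 565/3.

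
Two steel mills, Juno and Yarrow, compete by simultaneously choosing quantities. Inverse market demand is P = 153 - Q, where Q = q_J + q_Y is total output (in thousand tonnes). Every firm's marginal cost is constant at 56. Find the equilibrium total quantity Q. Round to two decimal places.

Each firm earns π_i = (153 - Q)q_i - 56q_i.
First-order condition (treating rivals' output as given): 97 - 2q_i - q_j = 0.
With identical firms every q_j equals q_i, so q_j = q_i and 97 = 3q_i, giving q_i = 97/3.
Total output Q = 97/3 + 97/3 = 194/3.

64.67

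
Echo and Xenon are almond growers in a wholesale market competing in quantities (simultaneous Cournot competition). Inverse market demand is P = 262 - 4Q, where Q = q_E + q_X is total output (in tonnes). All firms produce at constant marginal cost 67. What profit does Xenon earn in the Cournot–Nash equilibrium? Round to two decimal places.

A representative firm's profit is π_i = q_i(262 - 4Q) - 67q_i.
Setting ∂π_i/∂q_i = 0 with rivals' quantities fixed: 195 - 8q_i - 4q_j = 0.
With identical firms every q_j equals q_i, so q_j = q_i and 195 = 12q_i, giving q_i = 65/4.
Price P = 262 - 4·(65/2) = 132.
Xenon's profit: (132 - 67)·(65/4) = 1056.2500.

1056.25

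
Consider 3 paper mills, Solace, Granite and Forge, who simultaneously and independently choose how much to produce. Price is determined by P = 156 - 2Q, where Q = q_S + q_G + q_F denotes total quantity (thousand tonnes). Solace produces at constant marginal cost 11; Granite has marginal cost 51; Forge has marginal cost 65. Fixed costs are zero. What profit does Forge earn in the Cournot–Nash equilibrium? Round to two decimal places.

Solace's profit: π_S = (156 - 2Q)q_S - (11q_S). Setting ∂π_S/∂q_S = 0: 145 - 4q_S - 2(q_G + q_F) = 0.
Granite's profit: π_G = (156 - 2Q)q_G - (51q_G). Setting ∂π_G/∂q_G = 0: 105 - 4q_G - 2(q_S + q_F) = 0.
Forge's profit: π_F = (156 - 2Q)q_F - (65q_F). Setting ∂π_F/∂q_F = 0: 91 - 4q_F - 2(q_S + q_G) = 0.
Adding the 3 conditions: 341 − 4Q − 4Q = 0, i.e. Q = 341/8.
Back-substituting: q_S = (145 − 341/4)/2 = 239/8, q_G = (105 − 341/4)/2 = 79/8, q_F = (91 − 341/4)/2 = 23/8.
Price P = 156 - 2·(341/8) = 283/4.
Forge's profit: (283/4 - 65)·(23/8) = 529/32.

16.53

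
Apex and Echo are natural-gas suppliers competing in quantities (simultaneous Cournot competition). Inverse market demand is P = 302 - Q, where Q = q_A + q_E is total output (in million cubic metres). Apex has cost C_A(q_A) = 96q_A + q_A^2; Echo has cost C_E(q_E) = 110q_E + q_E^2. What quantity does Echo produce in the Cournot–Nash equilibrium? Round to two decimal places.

37.47

Apex's profit: π_A = (302 - Q)q_A - (96q_A + q_A²). Setting ∂π_A/∂q_A = 0: 206 - 4q_A - (q_E) = 0.
Echo's profit: π_E = (302 - Q)q_E - (110q_E + q_E²). Setting ∂π_E/∂q_E = 0: 192 - 4q_E - (q_A) = 0.
Rearranging gives the reaction functions q_A = (206 - q_E)/4 and q_E = (192 - q_A)/4.
Substituting one into the other gives q_A = 632/15 and q_E = 562/15.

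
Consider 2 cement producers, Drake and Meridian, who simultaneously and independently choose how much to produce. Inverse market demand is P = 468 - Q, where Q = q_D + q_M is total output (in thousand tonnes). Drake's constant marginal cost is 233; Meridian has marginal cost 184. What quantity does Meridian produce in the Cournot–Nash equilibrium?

111

Drake's profit: π_D = (468 - Q)q_D - (233q_D). Setting ∂π_D/∂q_D = 0: 235 - 2q_D - (q_M) = 0.
Meridian's first-order condition: 284 - 2q_M - (q_D) = 0.
Rearranging gives the reaction functions q_D = (235 - q_M)/2 and q_M = (284 - q_D)/2.
Substituting one into the other gives q_D = 62 and q_M = 111.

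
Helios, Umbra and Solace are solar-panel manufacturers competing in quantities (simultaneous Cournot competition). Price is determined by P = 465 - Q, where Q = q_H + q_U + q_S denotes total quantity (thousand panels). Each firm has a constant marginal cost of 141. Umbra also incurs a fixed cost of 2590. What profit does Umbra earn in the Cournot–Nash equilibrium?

3971

A representative firm's profit is π_i = q_i(465 - Q) - 141q_i.
Setting ∂π_i/∂q_i = 0 with rivals' quantities fixed: 324 - 2q_i - Σ_{j≠i} q_j = 0.
By symmetry each firm produces the same amount; substituting Σ_{j≠i} q_j = 2q_i yields q_i = 324/4 = 81.
Price P = 465 - 243 = 222.
Umbra's profit: (222 - 141)·81 - 2590 = 3971.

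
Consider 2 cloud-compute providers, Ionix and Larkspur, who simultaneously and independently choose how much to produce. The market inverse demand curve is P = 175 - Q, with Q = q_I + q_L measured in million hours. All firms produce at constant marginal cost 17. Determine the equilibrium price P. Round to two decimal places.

69.67

Each firm earns π_i = (175 - Q)q_i - 17q_i.
First-order condition (treating rivals' output as given): 158 - 2q_i - q_j = 0.
With identical firms every q_j equals q_i, so q_j = q_i and 158 = 3q_i, giving q_i = 158/3.
Total output Q = 316/3, so price P = 175 - 316/3 = 209/3.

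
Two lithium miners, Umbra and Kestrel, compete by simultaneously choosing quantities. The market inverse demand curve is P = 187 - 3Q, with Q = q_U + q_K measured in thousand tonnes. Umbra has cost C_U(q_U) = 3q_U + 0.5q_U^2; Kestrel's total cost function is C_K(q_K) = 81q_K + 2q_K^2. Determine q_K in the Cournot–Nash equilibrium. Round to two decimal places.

3.11

Umbra's profit: π_U = (187 - 3Q)q_U - (3q_U + (1/2)q_U²). Setting ∂π_U/∂q_U = 0: 184 - 7q_U - 3(q_K) = 0.
Kestrel's first-order condition: 106 - 10q_K - 3(q_U) = 0.
So q_U = (184 - 3q_K)/7 and q_K = (106 - 3q_U)/10.
Solving the pair: q_U = 1522/61, q_K = 190/61.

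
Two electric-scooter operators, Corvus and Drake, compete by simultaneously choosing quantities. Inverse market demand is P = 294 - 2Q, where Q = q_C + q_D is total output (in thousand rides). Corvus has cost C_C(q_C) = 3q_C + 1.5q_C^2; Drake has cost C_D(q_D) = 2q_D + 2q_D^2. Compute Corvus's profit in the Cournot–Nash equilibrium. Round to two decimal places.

3936.90

Corvus's profit: π_C = (294 - 2Q)q_C - (3q_C + (3/2)q_C²). Setting ∂π_C/∂q_C = 0: 291 - 7q_C - 2(q_D) = 0.
Drake's first-order condition: 292 - 8q_D - 2(q_C) = 0.
Best responses: q_C = (291 - 2q_D)/7, q_D = (292 - 2q_C)/8.
Solving the pair: q_C = 436/13, q_D = 731/26.
Price P = 294 - 2·(1603/26) = 170.6923.
Corvus's profit: 170.6923·(436/13) - 3·(436/13) - (3/2)(436/13)² = 3936.8994.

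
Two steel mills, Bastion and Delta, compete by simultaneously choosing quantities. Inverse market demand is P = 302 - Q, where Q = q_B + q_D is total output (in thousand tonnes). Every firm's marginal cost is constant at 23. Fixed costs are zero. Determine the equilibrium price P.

Each firm earns π_i = (302 - Q)q_i - 23q_i.
First-order condition (treating rivals' output as given): 279 - 2q_i - q_j = 0.
With identical firms every q_j equals q_i, so q_j = q_i and 279 = 3q_i, giving q_i = 93.
Total output Q = 186, so price P = 302 - 186 = 116.

116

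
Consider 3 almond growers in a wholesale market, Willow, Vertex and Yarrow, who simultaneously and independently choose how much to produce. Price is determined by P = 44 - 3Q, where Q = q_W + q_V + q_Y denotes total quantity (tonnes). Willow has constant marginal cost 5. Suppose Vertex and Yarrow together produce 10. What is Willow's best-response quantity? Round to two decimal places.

With rivals' combined output fixed at 10, Willow's profit is π_W = (44 - 3·10 - 3q_W)q_W - (5q_W) = (14 - 3q_W)q_W - (5q_W).
∂π_W/∂q_W = 9 - 6q_W = 0, so q_W = 3/2.

1.50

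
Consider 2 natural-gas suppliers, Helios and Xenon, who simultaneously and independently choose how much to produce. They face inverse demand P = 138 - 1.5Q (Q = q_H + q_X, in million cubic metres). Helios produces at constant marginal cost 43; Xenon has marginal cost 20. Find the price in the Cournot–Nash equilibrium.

Helios's profit: π_H = (138 - 1.5Q)q_H - (43q_H). Setting ∂π_H/∂q_H = 0: 95 - 3q_H - (3/2)(q_X) = 0.
Xenon's profit: π_X = (138 - 1.5Q)q_X - (20q_X). Setting ∂π_X/∂q_X = 0: 118 - 3q_X - (3/2)(q_H) = 0.
Rearranging gives the reaction functions q_H = (95 - (3/2)q_X)/3 and q_X = (118 - (3/2)q_H)/3.
Substituting one into the other gives q_H = 16 and q_X = 94/3.
Total output Q = 142/3, so price P = 138 - (3/2)·(142/3) = 67.

67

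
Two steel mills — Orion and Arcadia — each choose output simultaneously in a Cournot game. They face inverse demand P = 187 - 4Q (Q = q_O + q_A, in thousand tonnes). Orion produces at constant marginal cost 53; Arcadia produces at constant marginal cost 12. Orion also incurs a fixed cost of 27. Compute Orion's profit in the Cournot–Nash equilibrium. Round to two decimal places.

213.25

Orion's profit: π_O = (187 - 4Q)q_O - (53q_O). Setting ∂π_O/∂q_O = 0: 134 - 8q_O - 4(q_A) = 0.
Arcadia's profit: π_A = (187 - 4Q)q_A - (12q_A). Setting ∂π_A/∂q_A = 0: 175 - 8q_A - 4(q_O) = 0.
So q_O = (134 - 4q_A)/8 and q_A = (175 - 4q_O)/8.
Substituting one into the other gives q_O = 31/4 and q_A = 18.
Price P = 187 - 4·(103/4) = 84.
Orion's profit: (84 - 53)·(31/4) - 27 = 853/4.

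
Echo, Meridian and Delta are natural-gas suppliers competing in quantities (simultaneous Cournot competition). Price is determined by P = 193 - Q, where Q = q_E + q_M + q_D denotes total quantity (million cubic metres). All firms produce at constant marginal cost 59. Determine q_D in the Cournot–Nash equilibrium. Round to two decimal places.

A representative firm's profit is π_i = q_i(193 - Q) - 59q_i.
Setting ∂π_i/∂q_i = 0 with rivals' quantities fixed: 134 - 2q_i - Σ_{j≠i} q_j = 0.
By symmetry each firm produces the same amount; substituting Σ_{j≠i} q_j = 2q_i yields q_i = 134/4 = 67/2.

33.50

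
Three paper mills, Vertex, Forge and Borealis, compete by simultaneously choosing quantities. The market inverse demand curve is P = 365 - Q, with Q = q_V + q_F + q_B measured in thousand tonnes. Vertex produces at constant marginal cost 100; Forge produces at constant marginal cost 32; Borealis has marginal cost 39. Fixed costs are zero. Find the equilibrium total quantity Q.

Vertex's profit: π_V = (365 - Q)q_V - (100q_V). Setting ∂π_V/∂q_V = 0: 265 - 2q_V - (q_F + q_B) = 0.
Forge's profit: π_F = (365 - Q)q_F - (32q_F). Setting ∂π_F/∂q_F = 0: 333 - 2q_F - (q_V + q_B) = 0.
Borealis's first-order condition: 326 - 2q_B - (q_V + q_F) = 0.
Adding the 3 conditions: 924 − 2Q − 2Q = 0, i.e. Q = 231.
Back-substituting: q_V = (265 − 231) = 34, q_F = (333 − 231) = 102, q_B = (326 − 231) = 95.
Total output Q = 34 + 102 + 95 = 231.

231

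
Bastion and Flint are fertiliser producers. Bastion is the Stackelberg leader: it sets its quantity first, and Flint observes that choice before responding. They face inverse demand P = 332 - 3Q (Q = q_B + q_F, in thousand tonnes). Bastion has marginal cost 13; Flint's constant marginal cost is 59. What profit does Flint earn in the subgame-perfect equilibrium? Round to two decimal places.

The follower Flint best-responds to any q_B: π_F = (332 - 3Q)q_F - 59q_F.
∂π_F/∂q_F = 273 - 3q_B - 6q_F = 0 gives the reaction function q_F = (273 - 3q_B)/6.
The leader anticipates this reaction. Substituting into P = 332 - 3Q gives P = 391/2 - (3/2)q_B, so π_B = (391/2 - (3/2)q_B)q_B - 13q_B.
The leader's first-order condition 365/2 - 3q_B = 0 yields q_B = 365/6.
Then q_F = (273 - 3·(365/6))/6 = 181/12.
Price P = 332 - 3·(911/12) = 417/4.
Flint's profit: (417/4 - 59)·(181/12) = 682.5208.

682.52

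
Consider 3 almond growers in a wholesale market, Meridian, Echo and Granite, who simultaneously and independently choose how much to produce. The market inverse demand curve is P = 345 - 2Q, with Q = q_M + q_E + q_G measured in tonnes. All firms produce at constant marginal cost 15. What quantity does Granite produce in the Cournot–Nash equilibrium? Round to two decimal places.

Each firm earns π_i = (345 - 2Q)q_i - 15q_i.
Setting ∂π_i/∂q_i = 0 with rivals' quantities fixed: 330 - 4q_i - 2·Σ_{j≠i} q_j = 0.
With identical firms every q_j equals q_i, so Σ_{j≠i} q_j = 2q_i and 330 = 8q_i, giving q_i = 165/4.

41.25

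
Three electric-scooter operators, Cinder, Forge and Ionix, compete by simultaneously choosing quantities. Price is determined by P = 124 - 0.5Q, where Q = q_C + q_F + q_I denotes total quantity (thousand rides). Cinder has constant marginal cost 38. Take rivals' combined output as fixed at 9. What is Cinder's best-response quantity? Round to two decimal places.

With rivals' combined output fixed at 9, Cinder's profit is π_C = (124 - (1/2)·9 - (1/2)q_C)q_C - (38q_C) = (239/2 - (1/2)q_C)q_C - (38q_C).
∂π_C/∂q_C = 163/2 - q_C = 0, so q_C = 163/2.

81.50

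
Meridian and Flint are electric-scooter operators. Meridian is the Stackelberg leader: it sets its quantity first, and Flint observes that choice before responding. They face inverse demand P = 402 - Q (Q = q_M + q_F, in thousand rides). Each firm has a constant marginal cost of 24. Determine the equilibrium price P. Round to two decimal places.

Solve by backward induction. Given q_M, the follower Flint maximises π_F = (402 - q_M - q_F)q_F - 24q_F.
Follower FOC: 378 - q_M - 2q_F = 0, so q_F(q_M) = (378 - q_M)/2.
The leader anticipates this reaction. Substituting into P = 402 - Q gives P = 213 - (1/2)q_M, so π_M = (213 - (1/2)q_M)q_M - 24q_M.
The leader's first-order condition 189 - q_M = 0 yields q_M = 189.
Then q_F = (378 - 189)/2 = 189/2.
Total output Q = 567/2, so price P = 402 - 567/2 = 237/2.

118.50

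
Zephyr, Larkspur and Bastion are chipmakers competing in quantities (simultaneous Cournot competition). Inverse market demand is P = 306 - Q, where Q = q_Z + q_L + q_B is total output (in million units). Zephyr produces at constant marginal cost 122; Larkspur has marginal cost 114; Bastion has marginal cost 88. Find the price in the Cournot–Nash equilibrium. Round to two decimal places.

157.50

Zephyr's profit: π_Z = (306 - Q)q_Z - (122q_Z). Setting ∂π_Z/∂q_Z = 0: 184 - 2q_Z - (q_L + q_B) = 0.
Larkspur's first-order condition: 192 - 2q_L - (q_Z + q_B) = 0.
Bastion's first-order condition: 218 - 2q_B - (q_Z + q_L) = 0.
Adding the 3 conditions: 594 − 2Q − 2Q = 0, i.e. Q = 297/2.
Back-substituting: q_Z = (184 − 297/2) = 71/2, q_L = (192 − 297/2) = 87/2, q_B = (218 − 297/2) = 139/2.
Total output Q = 297/2, so price P = 306 - 297/2 = 315/2.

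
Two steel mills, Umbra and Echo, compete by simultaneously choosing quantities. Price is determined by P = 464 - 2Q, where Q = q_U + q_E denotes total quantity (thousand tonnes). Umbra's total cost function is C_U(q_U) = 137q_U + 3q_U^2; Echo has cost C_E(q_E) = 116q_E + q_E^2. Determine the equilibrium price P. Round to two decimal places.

Umbra's profit: π_U = (464 - 2Q)q_U - (137q_U + 3q_U²). Setting ∂π_U/∂q_U = 0: 327 - 10q_U - 2(q_E) = 0.
Echo's first-order condition: 348 - 6q_E - 2(q_U) = 0.
Rearranging gives the reaction functions q_U = (327 - 2q_E)/10 and q_E = (348 - 2q_U)/6.
Solving the pair: q_U = 633/28, q_E = 1413/28.
Total output Q = 1023/14, so price P = 464 - 2·(1023/14) = 317.8571.

317.86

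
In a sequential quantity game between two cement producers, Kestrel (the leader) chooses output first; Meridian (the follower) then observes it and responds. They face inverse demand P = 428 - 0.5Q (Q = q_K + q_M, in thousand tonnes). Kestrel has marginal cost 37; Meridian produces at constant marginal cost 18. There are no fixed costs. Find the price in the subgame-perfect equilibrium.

130

Solve by backward induction. Given q_K, the follower Meridian maximises π_M = (428 - (1/2)q_K - (1/2)q_M)q_M - 18q_M.
∂π_M/∂q_M = 410 - (1/2)q_K - q_M = 0 gives the reaction function q_M = (410 - (1/2)q_K).
Kestrel substitutes q_M(q_K) into its own profit: π_K = q_K(428 - (1/2)q_K - (410 - (1/2)q_K)/2) - 37q_K = (223 - (1/4)q_K)q_K - 37q_K.
Leader FOC: 186 - (1/2)q_K = 0, so q_K = 372.
Then q_M = (410 - (1/2)·372) = 224.
Total output Q = 596, so price P = 428 - (1/2)·596 = 130.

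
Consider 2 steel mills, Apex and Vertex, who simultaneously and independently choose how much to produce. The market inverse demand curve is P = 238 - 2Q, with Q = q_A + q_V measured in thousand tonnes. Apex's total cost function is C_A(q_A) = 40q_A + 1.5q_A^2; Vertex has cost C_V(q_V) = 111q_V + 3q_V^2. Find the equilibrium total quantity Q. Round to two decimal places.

33.62

Apex's profit: π_A = (238 - 2Q)q_A - (40q_A + (3/2)q_A²). Setting ∂π_A/∂q_A = 0: 198 - 7q_A - 2(q_V) = 0.
Vertex's first-order condition: 127 - 10q_V - 2(q_A) = 0.
Best responses: q_A = (198 - 2q_V)/7, q_V = (127 - 2q_A)/10.
Solving the pair: q_A = 863/33, q_V = 493/66.
Total output Q = 863/33 + 493/66 = 33.6212.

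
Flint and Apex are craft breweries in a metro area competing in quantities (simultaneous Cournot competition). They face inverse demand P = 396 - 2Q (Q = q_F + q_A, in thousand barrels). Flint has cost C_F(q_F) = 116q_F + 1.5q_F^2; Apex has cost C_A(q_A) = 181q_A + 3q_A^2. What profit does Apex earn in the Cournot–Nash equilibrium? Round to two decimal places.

1025.05

Flint's profit: π_F = (396 - 2Q)q_F - (116q_F + (3/2)q_F²). Setting ∂π_F/∂q_F = 0: 280 - 7q_F - 2(q_A) = 0.
Apex's profit: π_A = (396 - 2Q)q_A - (181q_A + 3q_A²). Setting ∂π_A/∂q_A = 0: 215 - 10q_A - 2(q_F) = 0.
Rearranging gives the reaction functions q_F = (280 - 2q_A)/7 and q_A = (215 - 2q_F)/10.
Solving the pair: q_F = 395/11, q_A = 315/22.
Price P = 396 - 2·(1105/22) = 295.5455.
Apex's profit: 295.5455·(315/22) - 181·(315/22) - 3(315/22)² = 1025.0517.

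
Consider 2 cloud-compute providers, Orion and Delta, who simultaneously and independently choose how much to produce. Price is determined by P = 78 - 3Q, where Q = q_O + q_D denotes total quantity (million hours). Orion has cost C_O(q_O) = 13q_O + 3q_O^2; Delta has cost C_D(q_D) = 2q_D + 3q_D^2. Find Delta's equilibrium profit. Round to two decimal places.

Orion's profit: π_O = (78 - 3Q)q_O - (13q_O + 3q_O²). Setting ∂π_O/∂q_O = 0: 65 - 12q_O - 3(q_D) = 0.
Delta's profit: π_D = (78 - 3Q)q_D - (2q_D + 3q_D²). Setting ∂π_D/∂q_D = 0: 76 - 12q_D - 3(q_O) = 0.
Rearranging gives the reaction functions q_O = (65 - 3q_D)/12 and q_D = (76 - 3q_O)/12.
Solving the pair: q_O = 184/45, q_D = 239/45.
Price P = 78 - 3·(47/5) = 249/5.
Delta's profit: (249/5)·(239/45) - 2·(239/45) - 3(239/45)² = 169.2474.

169.25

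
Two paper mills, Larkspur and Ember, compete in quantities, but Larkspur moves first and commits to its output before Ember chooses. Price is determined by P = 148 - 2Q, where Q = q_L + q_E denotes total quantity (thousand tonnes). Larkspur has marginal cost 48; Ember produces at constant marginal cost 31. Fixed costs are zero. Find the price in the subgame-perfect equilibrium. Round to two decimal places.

The follower Ember best-responds to any q_L: π_E = (148 - 2Q)q_E - 31q_E.
Setting the follower's marginal profit to zero, 117 - 2q_L - 4q_E = 0, i.e. q_E = (117 - 2q_L)/4.
The leader anticipates this reaction. Substituting into P = 148 - 2Q gives P = 179/2 - q_L, so π_L = (179/2 - q_L)q_L - 48q_L.
Leader FOC: 83/2 - 2q_L = 0, so q_L = 83/4.
Then q_E = (117 - 2·(83/4))/4 = 151/8.
Total output Q = 317/8, so price P = 148 - 2·(317/8) = 275/4.

68.75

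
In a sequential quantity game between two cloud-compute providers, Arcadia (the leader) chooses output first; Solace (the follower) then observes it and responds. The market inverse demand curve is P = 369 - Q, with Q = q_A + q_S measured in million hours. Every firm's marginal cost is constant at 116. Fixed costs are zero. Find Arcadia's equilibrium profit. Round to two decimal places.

8001.13

Solve by backward induction. Given q_A, the follower Solace maximises π_S = (369 - q_A - q_S)q_S - 116q_S.
Follower FOC: 253 - q_A - 2q_S = 0, so q_S(q_A) = (253 - q_A)/2.
The leader anticipates this reaction. Substituting into P = 369 - Q gives P = 485/2 - (1/2)q_A, so π_A = (485/2 - (1/2)q_A)q_A - 116q_A.
Maximising: ∂π_A/∂q_A = 253/2 - q_A = 0, giving q_A = 253/2.
Then q_S = (253 - 253/2)/2 = 253/4.
Price P = 369 - 759/4 = 717/4.
Arcadia's profit: (717/4 - 116)·(253/2) = 8001.1250.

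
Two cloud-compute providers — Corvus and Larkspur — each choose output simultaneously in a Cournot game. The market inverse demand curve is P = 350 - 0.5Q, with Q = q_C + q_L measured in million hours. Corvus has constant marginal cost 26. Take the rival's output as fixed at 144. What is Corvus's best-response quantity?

With the rival's output fixed at 144, Corvus's profit is π_C = (350 - (1/2)·144 - (1/2)q_C)q_C - (26q_C) = (278 - (1/2)q_C)q_C - (26q_C).
∂π_C/∂q_C = 252 - q_C = 0, so q_C = 252.

252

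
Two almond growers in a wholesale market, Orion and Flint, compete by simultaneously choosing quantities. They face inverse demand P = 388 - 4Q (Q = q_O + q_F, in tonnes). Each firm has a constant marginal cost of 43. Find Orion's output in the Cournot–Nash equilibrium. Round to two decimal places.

28.75

Each firm earns π_i = (388 - 4Q)q_i - 43q_i.
First-order condition (treating rivals' output as given): 345 - 8q_i - 4q_j = 0.
With identical firms every q_j equals q_i, so q_j = q_i and 345 = 12q_i, giving q_i = 115/4.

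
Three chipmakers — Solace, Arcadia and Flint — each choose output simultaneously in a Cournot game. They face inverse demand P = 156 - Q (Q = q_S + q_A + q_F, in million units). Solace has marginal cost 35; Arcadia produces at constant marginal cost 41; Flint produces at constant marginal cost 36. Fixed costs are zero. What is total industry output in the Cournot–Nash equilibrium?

89

Solace's profit: π_S = (156 - Q)q_S - (35q_S). Setting ∂π_S/∂q_S = 0: 121 - 2q_S - (q_A + q_F) = 0.
Arcadia's first-order condition: 115 - 2q_A - (q_S + q_F) = 0.
Flint's profit: π_F = (156 - Q)q_F - (36q_F). Setting ∂π_F/∂q_F = 0: 120 - 2q_F - (q_S + q_A) = 0.
Adding the 3 conditions: 356 − 2Q − 2Q = 0, i.e. Q = 89.
Back-substituting: q_S = (121 − 89) = 32, q_A = (115 − 89) = 26, q_F = (120 − 89) = 31.
Total output Q = 32 + 26 + 31 = 89.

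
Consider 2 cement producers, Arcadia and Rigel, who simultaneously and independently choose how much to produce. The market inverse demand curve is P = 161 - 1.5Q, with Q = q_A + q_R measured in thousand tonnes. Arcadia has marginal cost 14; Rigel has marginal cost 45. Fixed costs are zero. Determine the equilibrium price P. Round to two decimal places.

Arcadia's profit: π_A = (161 - 1.5Q)q_A - (14q_A). Setting ∂π_A/∂q_A = 0: 147 - 3q_A - (3/2)(q_R) = 0.
Rigel's first-order condition: 116 - 3q_R - (3/2)(q_A) = 0.
Rearranging gives the reaction functions q_A = (147 - (3/2)q_R)/3 and q_R = (116 - (3/2)q_A)/3.
Substituting one into the other gives q_A = 356/9 and q_R = 170/9.
Total output Q = 526/9, so price P = 161 - (3/2)·(526/9) = 220/3.

73.33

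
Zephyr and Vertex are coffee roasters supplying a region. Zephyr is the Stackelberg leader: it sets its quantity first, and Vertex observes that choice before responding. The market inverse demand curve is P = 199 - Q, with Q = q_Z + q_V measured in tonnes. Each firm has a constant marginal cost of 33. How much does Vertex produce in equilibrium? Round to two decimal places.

41.50

Solve by backward induction. Given q_Z, the follower Vertex maximises π_V = (199 - q_Z - q_V)q_V - 33q_V.
∂π_V/∂q_V = 166 - q_Z - 2q_V = 0 gives the reaction function q_V = (166 - q_Z)/2.
The leader anticipates this reaction. Substituting into P = 199 - Q gives P = 116 - (1/2)q_Z, so π_Z = (116 - (1/2)q_Z)q_Z - 33q_Z.
The leader's first-order condition 83 - q_Z = 0 yields q_Z = 83.
Then q_V = (166 - 83)/2 = 83/2.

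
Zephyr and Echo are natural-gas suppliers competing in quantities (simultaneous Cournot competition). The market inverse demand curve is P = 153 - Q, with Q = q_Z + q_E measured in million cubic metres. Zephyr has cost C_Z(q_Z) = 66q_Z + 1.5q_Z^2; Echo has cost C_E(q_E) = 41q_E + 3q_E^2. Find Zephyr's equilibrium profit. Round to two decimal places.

560.58

Zephyr's profit: π_Z = (153 - Q)q_Z - (66q_Z + (3/2)q_Z²). Setting ∂π_Z/∂q_Z = 0: 87 - 5q_Z - (q_E) = 0.
Echo's first-order condition: 112 - 8q_E - (q_Z) = 0.
So q_Z = (87 - q_E)/5 and q_E = (112 - q_Z)/8.
Solving the pair: q_Z = 584/39, q_E = 473/39.
Price P = 153 - 1057/39 = 125.8974.
Zephyr's profit: 125.8974·(584/39) - 66·(584/39) - (3/2)(584/39)² = 560.5786.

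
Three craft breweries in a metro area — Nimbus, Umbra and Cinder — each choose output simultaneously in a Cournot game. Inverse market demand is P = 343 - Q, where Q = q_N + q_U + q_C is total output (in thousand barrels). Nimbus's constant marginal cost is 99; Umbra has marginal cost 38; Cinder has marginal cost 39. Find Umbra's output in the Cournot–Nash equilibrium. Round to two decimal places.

91.75

Nimbus's profit: π_N = (343 - Q)q_N - (99q_N). Setting ∂π_N/∂q_N = 0: 244 - 2q_N - (q_U + q_C) = 0.
Umbra's first-order condition: 305 - 2q_U - (q_N + q_C) = 0.
Cinder's profit: π_C = (343 - Q)q_C - (39q_C). Setting ∂π_C/∂q_C = 0: 304 - 2q_C - (q_N + q_U) = 0.
Adding the 3 conditions: 853 − 2Q − 2Q = 0, i.e. Q = 853/4.
Back-substituting: q_N = (244 − 853/4) = 123/4, q_U = (305 − 853/4) = 367/4, q_C = (304 − 853/4) = 363/4.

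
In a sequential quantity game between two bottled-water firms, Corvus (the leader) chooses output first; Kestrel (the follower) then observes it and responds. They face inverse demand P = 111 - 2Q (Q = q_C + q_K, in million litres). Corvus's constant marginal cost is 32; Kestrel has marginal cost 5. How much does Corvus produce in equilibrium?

The follower Kestrel best-responds to any q_C: π_K = (111 - 2Q)q_K - 5q_K.
∂π_K/∂q_K = 106 - 2q_C - 4q_K = 0 gives the reaction function q_K = (106 - 2q_C)/4.
The leader anticipates this reaction. Substituting into P = 111 - 2Q gives P = 58 - q_C, so π_C = (58 - q_C)q_C - 32q_C.
Maximising: ∂π_C/∂q_C = 26 - 2q_C = 0, giving q_C = 13.
Then q_K = (106 - 2·13)/4 = 20.

13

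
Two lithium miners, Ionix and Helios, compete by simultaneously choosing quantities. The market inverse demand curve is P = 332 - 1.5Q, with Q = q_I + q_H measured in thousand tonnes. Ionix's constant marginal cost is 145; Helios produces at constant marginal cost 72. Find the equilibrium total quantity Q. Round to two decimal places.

99.33

Ionix's profit: π_I = (332 - 1.5Q)q_I - (145q_I). Setting ∂π_I/∂q_I = 0: 187 - 3q_I - (3/2)(q_H) = 0.
Helios's profit: π_H = (332 - 1.5Q)q_H - (72q_H). Setting ∂π_H/∂q_H = 0: 260 - 3q_H - (3/2)(q_I) = 0.
So q_I = (187 - (3/2)q_H)/3 and q_H = (260 - (3/2)q_I)/3.
Solving the pair: q_I = 76/3, q_H = 74.
Total output Q = 76/3 + 74 = 298/3.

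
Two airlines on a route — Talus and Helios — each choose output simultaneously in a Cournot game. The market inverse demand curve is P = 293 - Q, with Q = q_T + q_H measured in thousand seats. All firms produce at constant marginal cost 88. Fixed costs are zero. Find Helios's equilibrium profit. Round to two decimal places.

Each firm earns π_i = (293 - Q)q_i - 88q_i.
First-order condition (treating rivals' output as given): 205 - 2q_i - q_j = 0.
By symmetry each firm produces the same amount; substituting q_j = q_i yields q_i = 205/3.
Price P = 293 - 410/3 = 469/3.
Helios's profit: (469/3 - 88)·(205/3) = 4669.4444.

4669.44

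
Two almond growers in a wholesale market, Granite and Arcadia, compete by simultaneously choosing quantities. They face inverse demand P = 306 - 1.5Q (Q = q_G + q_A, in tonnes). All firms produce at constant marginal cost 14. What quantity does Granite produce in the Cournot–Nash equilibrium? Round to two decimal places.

64.89

A representative firm's profit is π_i = q_i(306 - 1.5Q) - 14q_i.
Setting ∂π_i/∂q_i = 0 with rivals' quantities fixed: 292 - 3q_i - (3/2)q_j = 0.
With identical firms every q_j equals q_i, so q_j = q_i and 292 = (9/2)q_i, giving q_i = 584/9.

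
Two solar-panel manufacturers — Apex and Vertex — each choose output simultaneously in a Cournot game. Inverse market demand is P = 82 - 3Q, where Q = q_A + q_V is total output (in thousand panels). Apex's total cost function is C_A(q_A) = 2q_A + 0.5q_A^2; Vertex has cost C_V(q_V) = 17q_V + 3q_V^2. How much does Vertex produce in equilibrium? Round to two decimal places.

2.87

Apex's profit: π_A = (82 - 3Q)q_A - (2q_A + (1/2)q_A²). Setting ∂π_A/∂q_A = 0: 80 - 7q_A - 3(q_V) = 0.
Vertex's first-order condition: 65 - 12q_V - 3(q_A) = 0.
Rearranging gives the reaction functions q_A = (80 - 3q_V)/7 and q_V = (65 - 3q_A)/12.
Substituting one into the other gives q_A = 51/5 and q_V = 43/15.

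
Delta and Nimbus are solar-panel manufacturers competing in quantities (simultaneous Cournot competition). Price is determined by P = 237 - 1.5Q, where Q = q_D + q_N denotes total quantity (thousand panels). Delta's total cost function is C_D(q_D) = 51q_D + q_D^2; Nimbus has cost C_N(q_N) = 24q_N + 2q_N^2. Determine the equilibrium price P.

156

Delta's profit: π_D = (237 - 1.5Q)q_D - (51q_D + q_D²). Setting ∂π_D/∂q_D = 0: 186 - 5q_D - (3/2)(q_N) = 0.
Nimbus's profit: π_N = (237 - 1.5Q)q_N - (24q_N + 2q_N²). Setting ∂π_N/∂q_N = 0: 213 - 7q_N - (3/2)(q_D) = 0.
Best responses: q_D = (186 - (3/2)q_N)/5, q_N = (213 - (3/2)q_D)/7.
Substituting one into the other gives q_D = 30 and q_N = 24.
Total output Q = 54, so price P = 237 - (3/2)·54 = 156.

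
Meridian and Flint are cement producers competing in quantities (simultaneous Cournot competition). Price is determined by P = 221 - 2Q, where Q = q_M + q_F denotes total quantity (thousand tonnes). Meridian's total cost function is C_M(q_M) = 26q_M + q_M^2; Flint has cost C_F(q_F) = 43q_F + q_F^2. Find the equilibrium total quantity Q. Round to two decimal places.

Meridian's profit: π_M = (221 - 2Q)q_M - (26q_M + q_M²). Setting ∂π_M/∂q_M = 0: 195 - 6q_M - 2(q_F) = 0.
Flint's profit: π_F = (221 - 2Q)q_F - (43q_F + q_F²). Setting ∂π_F/∂q_F = 0: 178 - 6q_F - 2(q_M) = 0.
Best responses: q_M = (195 - 2q_F)/6, q_F = (178 - 2q_M)/6.
Solving the pair: q_M = 407/16, q_F = 339/16.
Total output Q = 407/16 + 339/16 = 373/8.

46.63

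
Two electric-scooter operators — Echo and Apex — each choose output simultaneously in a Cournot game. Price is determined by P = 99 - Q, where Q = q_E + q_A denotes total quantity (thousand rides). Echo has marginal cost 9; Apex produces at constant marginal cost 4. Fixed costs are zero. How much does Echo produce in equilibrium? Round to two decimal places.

Echo's profit: π_E = (99 - Q)q_E - (9q_E). Setting ∂π_E/∂q_E = 0: 90 - 2q_E - (q_A) = 0.
Apex's profit: π_A = (99 - Q)q_A - (4q_A). Setting ∂π_A/∂q_A = 0: 95 - 2q_A - (q_E) = 0.
So q_E = (90 - q_A)/2 and q_A = (95 - q_E)/2.
Substituting one into the other gives q_E = 85/3 and q_A = 100/3.

28.33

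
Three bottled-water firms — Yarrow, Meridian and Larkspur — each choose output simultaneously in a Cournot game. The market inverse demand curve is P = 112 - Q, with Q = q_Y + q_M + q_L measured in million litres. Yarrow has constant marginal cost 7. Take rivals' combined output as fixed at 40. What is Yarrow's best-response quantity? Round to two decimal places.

With rivals' combined output fixed at 40, Yarrow's profit is π_Y = (112 - 40 - q_Y)q_Y - (7q_Y) = (72 - q_Y)q_Y - (7q_Y).
∂π_Y/∂q_Y = 65 - 2q_Y = 0, so q_Y = 65/2.

32.50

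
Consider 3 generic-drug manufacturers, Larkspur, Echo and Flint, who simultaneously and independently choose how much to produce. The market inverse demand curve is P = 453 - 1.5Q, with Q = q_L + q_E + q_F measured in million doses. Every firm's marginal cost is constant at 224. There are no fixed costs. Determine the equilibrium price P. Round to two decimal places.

Each firm earns π_i = (453 - 1.5Q)q_i - 224q_i.
First-order condition (treating rivals' output as given): 229 - 3q_i - (3/2)·Σ_{j≠i} q_j = 0.
By symmetry each firm produces the same amount; substituting Σ_{j≠i} q_j = 2q_i yields q_i = 229/6.
Total output Q = 229/2, so price P = 453 - (3/2)·(229/2) = 1125/4.

281.25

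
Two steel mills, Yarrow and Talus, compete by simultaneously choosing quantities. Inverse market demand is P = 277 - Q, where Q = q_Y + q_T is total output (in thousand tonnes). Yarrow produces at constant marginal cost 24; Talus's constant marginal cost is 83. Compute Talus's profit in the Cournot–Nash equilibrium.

2025

Yarrow's profit: π_Y = (277 - Q)q_Y - (24q_Y). Setting ∂π_Y/∂q_Y = 0: 253 - 2q_Y - (q_T) = 0.
Talus's profit: π_T = (277 - Q)q_T - (83q_T). Setting ∂π_T/∂q_T = 0: 194 - 2q_T - (q_Y) = 0.
Best responses: q_Y = (253 - q_T)/2, q_T = (194 - q_Y)/2.
Substituting one into the other gives q_Y = 104 and q_T = 45.
Price P = 277 - 149 = 128.
Talus's profit: (128 - 83)·45 = 2025.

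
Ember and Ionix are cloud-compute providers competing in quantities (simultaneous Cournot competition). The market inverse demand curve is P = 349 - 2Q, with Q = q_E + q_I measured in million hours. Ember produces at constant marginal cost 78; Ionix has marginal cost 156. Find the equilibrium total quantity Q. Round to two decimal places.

77.33

Ember's profit: π_E = (349 - 2Q)q_E - (78q_E). Setting ∂π_E/∂q_E = 0: 271 - 4q_E - 2(q_I) = 0.
Ionix's first-order condition: 193 - 4q_I - 2(q_E) = 0.
Rearranging gives the reaction functions q_E = (271 - 2q_I)/4 and q_I = (193 - 2q_E)/4.
Substituting one into the other gives q_E = 349/6 and q_I = 115/6.
Total output Q = 349/6 + 115/6 = 232/3.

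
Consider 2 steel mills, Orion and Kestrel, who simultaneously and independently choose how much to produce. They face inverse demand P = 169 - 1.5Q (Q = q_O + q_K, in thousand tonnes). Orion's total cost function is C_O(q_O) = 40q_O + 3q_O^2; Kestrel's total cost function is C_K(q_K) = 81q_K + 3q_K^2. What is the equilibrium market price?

Orion's profit: π_O = (169 - 1.5Q)q_O - (40q_O + 3q_O²). Setting ∂π_O/∂q_O = 0: 129 - 9q_O - (3/2)(q_K) = 0.
Kestrel's profit: π_K = (169 - 1.5Q)q_K - (81q_K + 3q_K²). Setting ∂π_K/∂q_K = 0: 88 - 9q_K - (3/2)(q_O) = 0.
So q_O = (129 - (3/2)q_K)/9 and q_K = (88 - (3/2)q_O)/9.
Substituting one into the other gives q_O = 196/15 and q_K = 38/5.
Total output Q = 62/3, so price P = 169 - (3/2)·(62/3) = 138.

138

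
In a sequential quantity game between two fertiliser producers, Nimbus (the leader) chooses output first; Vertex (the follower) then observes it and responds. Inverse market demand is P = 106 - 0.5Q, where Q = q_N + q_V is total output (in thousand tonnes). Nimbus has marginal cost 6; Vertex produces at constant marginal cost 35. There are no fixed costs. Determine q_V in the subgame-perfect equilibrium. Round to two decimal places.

Solve by backward induction. Given q_N, the follower Vertex maximises π_V = (106 - (1/2)q_N - (1/2)q_V)q_V - 35q_V.
∂π_V/∂q_V = 71 - (1/2)q_N - q_V = 0 gives the reaction function q_V = (71 - (1/2)q_N).
The leader anticipates this reaction. Substituting into P = 106 - 0.5Q gives P = 141/2 - (1/4)q_N, so π_N = (141/2 - (1/4)q_N)q_N - 6q_N.
The leader's first-order condition 129/2 - (1/2)q_N = 0 yields q_N = 129.
Then q_V = (71 - (1/2)·129) = 13/2.

6.50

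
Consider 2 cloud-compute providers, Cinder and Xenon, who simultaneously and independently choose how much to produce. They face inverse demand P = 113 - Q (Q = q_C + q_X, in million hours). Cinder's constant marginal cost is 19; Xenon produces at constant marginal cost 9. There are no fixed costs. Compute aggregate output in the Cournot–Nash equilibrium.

66

Cinder's profit: π_C = (113 - Q)q_C - (19q_C). Setting ∂π_C/∂q_C = 0: 94 - 2q_C - (q_X) = 0.
Xenon's profit: π_X = (113 - Q)q_X - (9q_X). Setting ∂π_X/∂q_X = 0: 104 - 2q_X - (q_C) = 0.
Rearranging gives the reaction functions q_C = (94 - q_X)/2 and q_X = (104 - q_C)/2.
Substituting one into the other gives q_C = 28 and q_X = 38.
Total output Q = 28 + 38 = 66.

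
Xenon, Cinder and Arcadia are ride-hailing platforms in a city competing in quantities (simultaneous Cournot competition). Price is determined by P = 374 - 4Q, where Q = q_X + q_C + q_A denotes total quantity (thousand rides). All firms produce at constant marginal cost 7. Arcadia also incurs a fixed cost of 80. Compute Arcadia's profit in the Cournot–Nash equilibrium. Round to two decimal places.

Each firm earns π_i = (374 - 4Q)q_i - 7q_i.
Setting ∂π_i/∂q_i = 0 with rivals' quantities fixed: 367 - 8q_i - 4·Σ_{j≠i} q_j = 0.
With identical firms every q_j equals q_i, so Σ_{j≠i} q_j = 2q_i and 367 = 16q_i, giving q_i = 367/16.
Price P = 374 - 4·(1101/16) = 395/4.
Arcadia's profit: (395/4 - 7)·(367/16) - 80 = 2024.5156.

2024.52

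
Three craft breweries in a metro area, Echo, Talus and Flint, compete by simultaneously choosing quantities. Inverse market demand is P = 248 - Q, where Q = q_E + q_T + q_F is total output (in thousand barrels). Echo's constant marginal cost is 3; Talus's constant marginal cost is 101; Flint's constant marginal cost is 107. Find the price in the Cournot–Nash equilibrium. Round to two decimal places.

Echo's profit: π_E = (248 - Q)q_E - (3q_E). Setting ∂π_E/∂q_E = 0: 245 - 2q_E - (q_T + q_F) = 0.
Talus's profit: π_T = (248 - Q)q_T - (101q_T). Setting ∂π_T/∂q_T = 0: 147 - 2q_T - (q_E + q_F) = 0.
Flint's profit: π_F = (248 - Q)q_F - (107q_F). Setting ∂π_F/∂q_F = 0: 141 - 2q_F - (q_E + q_T) = 0.
Adding the 3 conditions: 533 − 2Q − 2Q = 0, i.e. Q = 533/4.
Back-substituting: q_E = (245 − 533/4) = 447/4, q_T = (147 − 533/4) = 55/4, q_F = (141 − 533/4) = 31/4.
Total output Q = 533/4, so price P = 248 - 533/4 = 459/4.

114.75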